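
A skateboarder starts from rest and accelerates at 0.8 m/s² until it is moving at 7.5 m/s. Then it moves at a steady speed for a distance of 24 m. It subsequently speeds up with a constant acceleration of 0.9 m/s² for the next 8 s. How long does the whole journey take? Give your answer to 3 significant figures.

20.6 s

Phase 1 (accelerating): v₀ = 0 m/s, a = 0.8 m/s².
v = v₀ + at → t = (7.5 − 0) / 0.8 = 9.38 s
v² = v₀² + 2aΔx → Δx = (7.5² − 0²)/(2·0.8) = 35.2 m

Phase 2 (constant speed): v₀ = 7.50 m/s, a = 0 m/s².
Constant speed: t = d/v = 24/7.50 = 3.20 s

Phase 3 (accelerating): v₀ = 7.50 m/s, a = 0.9 m/s².
v = v₀ + at = 7.50 + (0.9)(8) = 14.7 m/s
Δx = v₀t + ½at² = 7.50·8 + 0.5·0.9·8² = 88.8 m
Total time = 9.38 + 3.20 + 8.00 = 20.6 s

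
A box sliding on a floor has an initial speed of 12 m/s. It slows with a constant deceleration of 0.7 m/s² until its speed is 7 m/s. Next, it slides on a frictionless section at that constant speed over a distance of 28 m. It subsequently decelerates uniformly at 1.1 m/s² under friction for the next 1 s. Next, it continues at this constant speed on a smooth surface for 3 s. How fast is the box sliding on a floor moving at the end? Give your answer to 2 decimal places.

5.90 m/s

Phase 1 (decelerating): v₀ = 12.0 m/s, a = -0.7 m/s².
v = v₀ + at → t = (7 − 12.0) / -0.7 = 7.14 s
v² = v₀² + 2aΔx → Δx = (7² − 12.0²)/(2·-0.7) = 67.9 m

Phase 2 (constant speed): v₀ = 7.00 m/s, a = 0 m/s².
Constant speed: t = d/v = 28/7.00 = 4.00 s

Phase 3 (decelerating): v₀ = 7.00 m/s, a = -1.1 m/s².
v = v₀ + at = 7.00 + (-1.1)(1) = 5.90 m/s
Δx = v₀t + ½at² = 7.00·1 + 0.5·-1.1·1² = 6.45 m

Phase 4 (constant speed): v₀ = 5.90 m/s, a = 0 m/s².
v = v₀ + at = 5.90 + (0)(3) = 5.90 m/s
Δx = v₀t + ½at² = 5.90·3 + 0.5·0·3² = 17.7 m
Final speed = 5.90 m/s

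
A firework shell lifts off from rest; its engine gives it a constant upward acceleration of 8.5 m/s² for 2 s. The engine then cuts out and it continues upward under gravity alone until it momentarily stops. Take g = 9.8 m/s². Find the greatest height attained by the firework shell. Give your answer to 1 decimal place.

Phase 1 (powered ascent): v₀ = 0 m/s, a = 8.5 m/s².
v = v₀ + at = 0 + (8.5)(2) = 17.0 m/s
Δx = v₀t + ½at² = 0·2 + 0.5·8.5·2² = 17.0 m

Phase 2 (coasting upward): v₀ = 17.0 m/s, a = -9.8 m/s².
v = v₀ + at → t = (0 − 17.0) / -9.8 = 1.73 s
v² = v₀² + 2aΔx → Δx = (0² − 17.0²)/(2·-9.8) = 14.7 m
Maximum height = 17.0 + 14.7 = 31.7 m

31.7 m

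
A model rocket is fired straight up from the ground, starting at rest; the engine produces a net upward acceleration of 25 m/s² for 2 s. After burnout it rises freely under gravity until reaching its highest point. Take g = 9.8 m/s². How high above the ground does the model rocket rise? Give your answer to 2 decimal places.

Phase 1 (powered ascent): v₀ = 0 m/s, a = 25 m/s².
v = v₀ + at = 0 + (25)(2) = 50.0 m/s
Δx = v₀t + ½at² = 0·2 + 0.5·25·2² = 50.0 m

Phase 2 (coasting upward): v₀ = 50.0 m/s, a = -9.8 m/s².
v = v₀ + at → t = (0 − 50.0) / -9.8 = 5.10 s
v² = v₀² + 2aΔx → Δx = (0² − 50.0²)/(2·-9.8) = 128 m
Maximum height = 50.0 + 128 = 178 m

177.55 m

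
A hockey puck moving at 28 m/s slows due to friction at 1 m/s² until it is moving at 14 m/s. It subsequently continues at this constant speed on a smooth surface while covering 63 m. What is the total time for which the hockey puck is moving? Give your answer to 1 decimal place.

18.5 s

Phase 1 (decelerating): v₀ = 28.0 m/s, a = -1 m/s².
v = v₀ + at → t = (14 − 28.0) / -1 = 14.0 s
v² = v₀² + 2aΔx → Δx = (14² − 28.0²)/(2·-1) = 294 m

Phase 2 (constant speed): v₀ = 14.0 m/s, a = 0 m/s².
Constant speed: t = d/v = 63/14.0 = 4.50 s
Total time = 14.0 + 4.50 = 18.5 s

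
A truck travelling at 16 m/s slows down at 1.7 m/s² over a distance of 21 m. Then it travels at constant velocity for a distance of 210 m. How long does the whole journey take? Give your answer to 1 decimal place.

16.9 s

Phase 1 (decelerating): v₀ = 16.0 m/s, a = -1.7 m/s².
v² = v₀² + 2aΔx = 16.0² + 2·-1.7·21 = 185 → v = 13.6 m/s
t = (v − v₀)/a = (13.6 − 16.0)/-1.7 = 1.42 s

Phase 2 (constant speed): v₀ = 13.6 m/s, a = 0 m/s².
Constant speed: t = d/v = 210/13.6 = 15.5 s
Total time = 1.42 + 15.5 = 16.9 s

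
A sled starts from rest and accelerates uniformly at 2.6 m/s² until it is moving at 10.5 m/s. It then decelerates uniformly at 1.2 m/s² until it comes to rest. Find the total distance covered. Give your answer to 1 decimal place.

Phase 1 (accelerating): v₀ = 0 m/s, a = 2.6 m/s².
v = v₀ + at → t = (10.5 − 0) / 2.6 = 4.04 s
v² = v₀² + 2aΔx → Δx = (10.5² − 0²)/(2·2.6) = 21.2 m

Phase 2 (decelerating): v₀ = 10.5 m/s, a = -1.2 m/s².
v = v₀ + at → t = (0 − 10.5) / -1.2 = 8.75 s
v² = v₀² + 2aΔx → Δx = (0² − 10.5²)/(2·-1.2) = 45.9 m
Total distance = 21.2 + 45.9 = 67.1 m

67.1 m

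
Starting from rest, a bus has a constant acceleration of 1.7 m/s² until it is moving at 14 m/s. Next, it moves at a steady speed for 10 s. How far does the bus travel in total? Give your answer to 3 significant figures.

Phase 1 (accelerating): v₀ = 0 m/s, a = 1.7 m/s².
v = v₀ + at → t = (14 − 0) / 1.7 = 8.24 s
v² = v₀² + 2aΔx → Δx = (14² − 0²)/(2·1.7) = 57.6 m

Phase 2 (constant speed): v₀ = 14.0 m/s, a = 0 m/s².
v = v₀ + at = 14.0 + (0)(10) = 14.0 m/s
Δx = v₀t + ½at² = 14.0·10 + 0.5·0·10² = 140 m
Total distance = 57.6 + 140 = 198 m

198 m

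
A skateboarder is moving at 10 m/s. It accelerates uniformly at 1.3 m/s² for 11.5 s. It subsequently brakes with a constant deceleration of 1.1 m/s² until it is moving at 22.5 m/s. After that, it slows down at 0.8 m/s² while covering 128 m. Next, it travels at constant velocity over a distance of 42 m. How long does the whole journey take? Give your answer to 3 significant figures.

22.6 s

Phase 1 (accelerating): v₀ = 10.0 m/s, a = 1.3 m/s².
v = v₀ + at = 10.0 + (1.3)(11.5) = 25.0 m/s
Δx = v₀t + ½at² = 10.0·11.5 + 0.5·1.3·11.5² = 201 m

Phase 2 (decelerating): v₀ = 25.0 m/s, a = -1.1 m/s².
v = v₀ + at → t = (22.5 − 25.0) / -1.1 = 2.23 s
v² = v₀² + 2aΔx → Δx = (22.5² − 25.0²)/(2·-1.1) = 52.8 m

Phase 3 (decelerating): v₀ = 22.5 m/s, a = -0.8 m/s².
v² = v₀² + 2aΔx = 22.5² + 2·-0.8·128 = 301 → v = 17.4 m/s
t = (v − v₀)/a = (17.4 − 22.5)/-0.8 = 6.42 s

Phase 4 (constant speed): v₀ = 17.4 m/s, a = 0 m/s².
Constant speed: t = d/v = 42/17.4 = 2.42 s
Total time = 11.5 + 2.23 + 6.42 + 2.42 = 22.6 s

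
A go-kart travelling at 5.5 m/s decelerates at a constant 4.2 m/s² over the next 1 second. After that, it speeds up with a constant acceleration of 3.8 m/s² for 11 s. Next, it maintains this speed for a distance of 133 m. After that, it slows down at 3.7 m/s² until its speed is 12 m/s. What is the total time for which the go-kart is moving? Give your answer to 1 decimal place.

Phase 1 (decelerating): v₀ = 5.50 m/s, a = -4.2 m/s².
v = v₀ + at = 5.50 + (-4.2)(1) = 1.30 m/s
Δx = v₀t + ½at² = 5.50·1 + 0.5·-4.2·1² = 3.40 m

Phase 2 (accelerating): v₀ = 1.30 m/s, a = 3.8 m/s².
v = v₀ + at = 1.30 + (3.8)(11) = 43.1 m/s
Δx = v₀t + ½at² = 1.30·11 + 0.5·3.8·11² = 244 m

Phase 3 (constant speed): v₀ = 43.1 m/s, a = 0 m/s².
Constant speed: t = d/v = 133/43.1 = 3.09 s

Phase 4 (decelerating): v₀ = 43.1 m/s, a = -3.7 m/s².
v = v₀ + at → t = (12 − 43.1) / -3.7 = 8.41 s
v² = v₀² + 2aΔx → Δx = (12² − 43.1²)/(2·-3.7) = 232 m
Total time = 1.00 + 11.0 + 3.09 + 8.41 = 23.5 s

23.5 s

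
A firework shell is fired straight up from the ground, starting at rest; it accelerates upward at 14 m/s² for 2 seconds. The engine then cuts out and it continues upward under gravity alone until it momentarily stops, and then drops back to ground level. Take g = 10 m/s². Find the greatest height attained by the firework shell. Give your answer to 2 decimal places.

67.20 m

Phase 1 (powered ascent): v₀ = 0 m/s, a = 14 m/s².
v = v₀ + at = 0 + (14)(2) = 28.0 m/s
Δx = v₀t + ½at² = 0·2 + 0.5·14·2² = 28.0 m

Phase 2 (coasting upward): v₀ = 28.0 m/s, a = -10 m/s².
v = v₀ + at → t = (0 − 28.0) / -10 = 2.80 s
v² = v₀² + 2aΔx → Δx = (0² − 28.0²)/(2·-10) = 39.2 m
Maximum height = 28.0 + 39.2 = 67.2 m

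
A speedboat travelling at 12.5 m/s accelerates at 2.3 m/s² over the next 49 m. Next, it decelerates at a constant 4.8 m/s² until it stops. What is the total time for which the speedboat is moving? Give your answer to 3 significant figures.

Phase 1 (accelerating): v₀ = 12.5 m/s, a = 2.3 m/s².
v² = v₀² + 2aΔx = 12.5² + 2·2.3·49 = 382 → v = 19.5 m/s
t = (v − v₀)/a = (19.5 − 12.5)/2.3 = 3.06 s

Phase 2 (decelerating): v₀ = 19.5 m/s, a = -4.8 m/s².
v = v₀ + at → t = (0 − 19.5) / -4.8 = 4.07 s
v² = v₀² + 2aΔx → Δx = (0² − 19.5²)/(2·-4.8) = 39.8 m
Total time = 3.06 + 4.07 = 7.13 s

7.13 s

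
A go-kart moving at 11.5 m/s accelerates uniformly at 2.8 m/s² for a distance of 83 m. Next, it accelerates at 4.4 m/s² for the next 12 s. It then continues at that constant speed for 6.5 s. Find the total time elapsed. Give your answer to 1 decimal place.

Phase 1 (accelerating): v₀ = 11.5 m/s, a = 2.8 m/s².
v² = v₀² + 2aΔx = 11.5² + 2·2.8·83 = 597 → v = 24.4 m/s
t = (v − v₀)/a = (24.4 − 11.5)/2.8 = 4.62 s

Phase 2 (accelerating): v₀ = 24.4 m/s, a = 4.4 m/s².
v = v₀ + at = 24.4 + (4.4)(12) = 77.2 m/s
Δx = v₀t + ½at² = 24.4·12 + 0.5·4.4·12² = 610 m

Phase 3 (constant speed): v₀ = 77.2 m/s, a = 0 m/s².
v = v₀ + at = 77.2 + (0)(6.5) = 77.2 m/s
Δx = v₀t + ½at² = 77.2·6.5 + 0.5·0·6.5² = 502 m
Total time = 4.62 + 12.0 + 6.50 = 23.1 s

23.1 s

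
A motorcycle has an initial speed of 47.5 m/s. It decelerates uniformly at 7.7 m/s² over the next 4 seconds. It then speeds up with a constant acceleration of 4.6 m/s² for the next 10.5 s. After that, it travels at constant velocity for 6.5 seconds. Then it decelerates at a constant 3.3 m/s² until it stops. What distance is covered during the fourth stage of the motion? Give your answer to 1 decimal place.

Phase 1 (decelerating): v₀ = 47.5 m/s, a = -7.7 m/s².
v = v₀ + at = 47.5 + (-7.7)(4) = 16.7 m/s
Δx = v₀t + ½at² = 47.5·4 + 0.5·-7.7·4² = 128 m

Phase 2 (accelerating): v₀ = 16.7 m/s, a = 4.6 m/s².
v = v₀ + at = 16.7 + (4.6)(10.5) = 65.0 m/s
Δx = v₀t + ½at² = 16.7·10.5 + 0.5·4.6·10.5² = 429 m

Phase 3 (constant speed): v₀ = 65.0 m/s, a = 0 m/s².
v = v₀ + at = 65.0 + (0)(6.5) = 65.0 m/s
Δx = v₀t + ½at² = 65.0·6.5 + 0.5·0·6.5² = 422 m

Phase 4 (decelerating): v₀ = 65.0 m/s, a = -3.3 m/s².
v = v₀ + at → t = (0 − 65.0) / -3.3 = 19.7 s
v² = v₀² + 2aΔx → Δx = (0² − 65.0²)/(2·-3.3) = 640 m
Distance in phase 4 = 640 m

640.2 m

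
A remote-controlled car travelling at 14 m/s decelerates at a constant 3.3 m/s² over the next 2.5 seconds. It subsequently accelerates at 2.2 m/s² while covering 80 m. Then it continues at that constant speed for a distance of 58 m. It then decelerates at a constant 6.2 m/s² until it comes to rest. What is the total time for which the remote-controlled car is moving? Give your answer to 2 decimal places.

14.93 s

Phase 1 (decelerating): v₀ = 14.0 m/s, a = -3.3 m/s².
v = v₀ + at = 14.0 + (-3.3)(2.5) = 5.75 m/s
Δx = v₀t + ½at² = 14.0·2.5 + 0.5·-3.3·2.5² = 24.7 m

Phase 2 (accelerating): v₀ = 5.75 m/s, a = 2.2 m/s².
v² = v₀² + 2aΔx = 5.75² + 2·2.2·80 = 385 → v = 19.6 m/s
t = (v − v₀)/a = (19.6 − 5.75)/2.2 = 6.31 s

Phase 3 (constant speed): v₀ = 19.6 m/s, a = 0 m/s².
Constant speed: t = d/v = 58/19.6 = 2.96 s

Phase 4 (decelerating): v₀ = 19.6 m/s, a = -6.2 m/s².
v = v₀ + at → t = (0 − 19.6) / -6.2 = 3.17 s
v² = v₀² + 2aΔx → Δx = (0² − 19.6²)/(2·-6.2) = 31.1 m
Total time = 2.50 + 6.31 + 2.96 + 3.17 = 14.9 s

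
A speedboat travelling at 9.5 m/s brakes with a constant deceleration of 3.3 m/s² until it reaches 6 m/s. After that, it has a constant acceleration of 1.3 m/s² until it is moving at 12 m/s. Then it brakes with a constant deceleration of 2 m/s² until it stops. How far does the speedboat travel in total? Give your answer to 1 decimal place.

85.8 m

Phase 1 (decelerating): v₀ = 9.50 m/s, a = -3.3 m/s².
v = v₀ + at → t = (6 − 9.50) / -3.3 = 1.06 s
v² = v₀² + 2aΔx → Δx = (6² − 9.50²)/(2·-3.3) = 8.22 m

Phase 2 (accelerating): v₀ = 6.00 m/s, a = 1.3 m/s².
v = v₀ + at → t = (12 − 6.00) / 1.3 = 4.62 s
v² = v₀² + 2aΔx → Δx = (12² − 6.00²)/(2·1.3) = 41.5 m

Phase 3 (decelerating): v₀ = 12.0 m/s, a = -2 m/s².
v = v₀ + at → t = (0 − 12.0) / -2 = 6.00 s
v² = v₀² + 2aΔx → Δx = (0² − 12.0²)/(2·-2) = 36.0 m
Total distance = 8.22 + 41.5 + 36.0 = 85.8 m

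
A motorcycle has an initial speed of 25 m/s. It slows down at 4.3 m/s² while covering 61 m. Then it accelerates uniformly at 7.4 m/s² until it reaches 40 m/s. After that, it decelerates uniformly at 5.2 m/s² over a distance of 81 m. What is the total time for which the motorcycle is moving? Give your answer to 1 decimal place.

Phase 1 (decelerating): v₀ = 25.0 m/s, a = -4.3 m/s².
v² = v₀² + 2aΔx = 25.0² + 2·-4.3·61 = 100 → v = 10.0 m/s
t = (v − v₀)/a = (10.0 − 25.0)/-4.3 = 3.48 s

Phase 2 (accelerating): v₀ = 10.0 m/s, a = 7.4 m/s².
v = v₀ + at → t = (40 − 10.0) / 7.4 = 4.05 s
v² = v₀² + 2aΔx → Δx = (40² − 10.0²)/(2·7.4) = 101 m

Phase 3 (decelerating): v₀ = 40.0 m/s, a = -5.2 m/s².
v² = v₀² + 2aΔx = 40.0² + 2·-5.2·81 = 758 → v = 27.5 m/s
t = (v − v₀)/a = (27.5 − 40.0)/-5.2 = 2.40 s
Total time = 3.48 + 4.05 + 2.40 = 9.93 s

9.9 s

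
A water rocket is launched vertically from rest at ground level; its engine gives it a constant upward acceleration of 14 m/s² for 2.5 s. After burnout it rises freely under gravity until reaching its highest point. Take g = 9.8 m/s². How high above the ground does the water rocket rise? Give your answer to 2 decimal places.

Phase 1 (powered ascent): v₀ = 0 m/s, a = 14 m/s².
v = v₀ + at = 0 + (14)(2.5) = 35.0 m/s
Δx = v₀t + ½at² = 0·2.5 + 0.5·14·2.5² = 43.8 m

Phase 2 (coasting upward): v₀ = 35.0 m/s, a = -9.8 m/s².
v = v₀ + at → t = (0 − 35.0) / -9.8 = 3.57 s
v² = v₀² + 2aΔx → Δx = (0² − 35.0²)/(2·-9.8) = 62.5 m
Maximum height = 43.8 + 62.5 = 106 m

106.25 m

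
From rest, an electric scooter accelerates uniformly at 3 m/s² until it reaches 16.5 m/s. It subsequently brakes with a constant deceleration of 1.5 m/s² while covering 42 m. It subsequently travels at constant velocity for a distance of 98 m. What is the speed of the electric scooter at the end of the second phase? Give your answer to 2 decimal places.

12.09 m/s

Phase 1 (accelerating): v₀ = 0 m/s, a = 3 m/s².
v = v₀ + at → t = (16.5 − 0) / 3 = 5.50 s
v² = v₀² + 2aΔx → Δx = (16.5² − 0²)/(2·3) = 45.4 m

Phase 2 (decelerating): v₀ = 16.5 m/s, a = -1.5 m/s².
v² = v₀² + 2aΔx = 16.5² + 2·-1.5·42 = 146 → v = 12.1 m/s
t = (v − v₀)/a = (12.1 − 16.5)/-1.5 = 2.94 s
Speed at end of phase 2 = 12.1 m/s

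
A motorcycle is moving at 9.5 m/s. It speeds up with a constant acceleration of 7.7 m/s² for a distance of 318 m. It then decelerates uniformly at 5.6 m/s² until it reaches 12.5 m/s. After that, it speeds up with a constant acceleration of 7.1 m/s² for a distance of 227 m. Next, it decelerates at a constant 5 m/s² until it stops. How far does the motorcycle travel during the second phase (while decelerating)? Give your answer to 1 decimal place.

431.4 m

Phase 1 (accelerating): v₀ = 9.50 m/s, a = 7.7 m/s².
v² = v₀² + 2aΔx = 9.50² + 2·7.7·318 = 4990 → v = 70.6 m/s
t = (v − v₀)/a = (70.6 − 9.50)/7.7 = 7.94 s

Phase 2 (decelerating): v₀ = 70.6 m/s, a = -5.6 m/s².
v = v₀ + at → t = (12.5 − 70.6) / -5.6 = 10.4 s
v² = v₀² + 2aΔx → Δx = (12.5² − 70.6²)/(2·-5.6) = 431 m
Distance in phase 2 = 431 m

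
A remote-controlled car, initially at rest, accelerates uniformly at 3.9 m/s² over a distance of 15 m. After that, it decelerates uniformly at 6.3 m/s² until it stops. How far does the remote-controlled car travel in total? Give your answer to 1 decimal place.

24.3 m

Phase 1 (accelerating): v₀ = 0 m/s, a = 3.9 m/s².
v² = v₀² + 2aΔx = 0² + 2·3.9·15 = 117 → v = 10.8 m/s
t = (v − v₀)/a = (10.8 − 0)/3.9 = 2.77 s

Phase 2 (decelerating): v₀ = 10.8 m/s, a = -6.3 m/s².
v = v₀ + at → t = (0 − 10.8) / -6.3 = 1.72 s
v² = v₀² + 2aΔx → Δx = (0² − 10.8²)/(2·-6.3) = 9.29 m
Total distance = 15.0 + 9.29 = 24.3 m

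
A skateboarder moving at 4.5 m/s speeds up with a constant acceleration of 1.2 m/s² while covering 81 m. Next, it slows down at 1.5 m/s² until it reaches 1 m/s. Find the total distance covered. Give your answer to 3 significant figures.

Phase 1 (accelerating): v₀ = 4.50 m/s, a = 1.2 m/s².
v² = v₀² + 2aΔx = 4.50² + 2·1.2·81 = 215 → v = 14.7 m/s
t = (v − v₀)/a = (14.7 − 4.50)/1.2 = 8.46 s

Phase 2 (decelerating): v₀ = 14.7 m/s, a = -1.5 m/s².
v = v₀ + at → t = (1 − 14.7) / -1.5 = 9.10 s
v² = v₀² + 2aΔx → Δx = (1² − 14.7²)/(2·-1.5) = 71.2 m
Total distance = 81.0 + 71.2 = 152 m

152 m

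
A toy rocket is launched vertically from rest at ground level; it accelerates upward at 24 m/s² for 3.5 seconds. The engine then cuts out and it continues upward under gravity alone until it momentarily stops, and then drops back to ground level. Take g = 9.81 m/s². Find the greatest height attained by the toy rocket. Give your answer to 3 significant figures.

507 m

Phase 1 (powered ascent): v₀ = 0 m/s, a = 24 m/s².
v = v₀ + at = 0 + (24)(3.5) = 84.0 m/s
Δx = v₀t + ½at² = 0·3.5 + 0.5·24·3.5² = 147 m

Phase 2 (coasting upward): v₀ = 84.0 m/s, a = -9.81 m/s².
v = v₀ + at → t = (0 − 84.0) / -9.81 = 8.56 s
v² = v₀² + 2aΔx → Δx = (0² − 84.0²)/(2·-9.81) = 360 m
Maximum height = 147 + 360 = 507 m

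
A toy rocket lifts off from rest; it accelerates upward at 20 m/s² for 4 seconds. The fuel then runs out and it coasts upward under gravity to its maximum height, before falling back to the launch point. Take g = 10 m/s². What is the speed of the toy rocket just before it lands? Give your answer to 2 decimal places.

97.98 m/s

Phase 1 (powered ascent): v₀ = 0 m/s, a = 20 m/s².
v = v₀ + at = 0 + (20)(4) = 80.0 m/s
Δx = v₀t + ½at² = 0·4 + 0.5·20·4² = 160 m

Phase 2 (coasting upward): v₀ = 80.0 m/s, a = -10 m/s².
v = v₀ + at → t = (0 − 80.0) / -10 = 8.00 s
v² = v₀² + 2aΔx → Δx = (0² − 80.0²)/(2·-10) = 320 m

Phase 3 (free fall): v₀ = 0 m/s, a = -10 m/s².
Falls 480 m from rest: t = √(2·480/10) = 9.80 s; v = g·t = 98.0 m/s.
Impact speed = 98.0 m/s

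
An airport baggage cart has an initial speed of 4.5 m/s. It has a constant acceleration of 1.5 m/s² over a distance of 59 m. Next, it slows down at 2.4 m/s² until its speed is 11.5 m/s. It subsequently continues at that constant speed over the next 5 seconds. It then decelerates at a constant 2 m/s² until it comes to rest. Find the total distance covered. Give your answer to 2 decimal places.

163.10 m

Phase 1 (accelerating): v₀ = 4.50 m/s, a = 1.5 m/s².
v² = v₀² + 2aΔx = 4.50² + 2·1.5·59 = 197 → v = 14.0 m/s
t = (v − v₀)/a = (14.0 − 4.50)/1.5 = 6.36 s

Phase 2 (decelerating): v₀ = 14.0 m/s, a = -2.4 m/s².
v = v₀ + at → t = (11.5 − 14.0) / -2.4 = 1.06 s
v² = v₀² + 2aΔx → Δx = (11.5² − 14.0²)/(2·-2.4) = 13.5 m

Phase 3 (constant speed): v₀ = 11.5 m/s, a = 0 m/s².
v = v₀ + at = 11.5 + (0)(5) = 11.5 m/s
Δx = v₀t + ½at² = 11.5·5 + 0.5·0·5² = 57.5 m

Phase 4 (decelerating): v₀ = 11.5 m/s, a = -2 m/s².
v = v₀ + at → t = (0 − 11.5) / -2 = 5.75 s
v² = v₀² + 2aΔx → Δx = (0² − 11.5²)/(2·-2) = 33.1 m
Total distance = 59.0 + 13.5 + 57.5 + 33.1 = 163 m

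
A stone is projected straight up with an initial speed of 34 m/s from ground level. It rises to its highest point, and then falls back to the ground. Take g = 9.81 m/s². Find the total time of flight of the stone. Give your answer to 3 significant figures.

6.93 s

Phase 1 (rising): v₀ = 34.0 m/s, a = -9.81 m/s².
v = v₀ + at → t = (0 − 34.0) / -9.81 = 3.47 s
v² = v₀² + 2aΔx → Δx = (0² − 34.0²)/(2·-9.81) = 58.9 m

Phase 2 (falling): v₀ = 0 m/s, a = -9.81 m/s².
Falls 58.9 m from rest: t = √(2·58.9/9.81) = 3.47 s; v = g·t = 34.0 m/s.
Total time = 3.47 + 3.47 = 6.93 s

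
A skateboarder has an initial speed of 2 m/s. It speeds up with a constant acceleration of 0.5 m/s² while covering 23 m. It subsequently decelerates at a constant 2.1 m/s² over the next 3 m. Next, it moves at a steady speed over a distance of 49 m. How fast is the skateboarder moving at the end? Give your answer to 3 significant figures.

Phase 1 (accelerating): v₀ = 2.00 m/s, a = 0.5 m/s².
v² = v₀² + 2aΔx = 2.00² + 2·0.5·23 = 27.0 → v = 5.20 m/s
t = (v − v₀)/a = (5.20 − 2.00)/0.5 = 6.39 s

Phase 2 (decelerating): v₀ = 5.20 m/s, a = -2.1 m/s².
v² = v₀² + 2aΔx = 5.20² + 2·-2.1·3 = 14.4 → v = 3.79 m/s
t = (v − v₀)/a = (3.79 − 5.20)/-2.1 = 0.667 s

Phase 3 (constant speed): v₀ = 3.79 m/s, a = 0 m/s².
Constant speed: t = d/v = 49/3.79 = 12.9 s
Final speed = 3.79 m/s

3.79 m/s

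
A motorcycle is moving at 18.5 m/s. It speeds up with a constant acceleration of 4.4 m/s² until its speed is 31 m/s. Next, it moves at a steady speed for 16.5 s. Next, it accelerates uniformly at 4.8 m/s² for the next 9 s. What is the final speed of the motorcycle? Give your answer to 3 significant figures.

Phase 1 (accelerating): v₀ = 18.5 m/s, a = 4.4 m/s².
v = v₀ + at → t = (31 − 18.5) / 4.4 = 2.84 s
v² = v₀² + 2aΔx → Δx = (31² − 18.5²)/(2·4.4) = 70.3 m

Phase 2 (constant speed): v₀ = 31.0 m/s, a = 0 m/s².
v = v₀ + at = 31.0 + (0)(16.5) = 31.0 m/s
Δx = v₀t + ½at² = 31.0·16.5 + 0.5·0·16.5² = 512 m

Phase 3 (accelerating): v₀ = 31.0 m/s, a = 4.8 m/s².
v = v₀ + at = 31.0 + (4.8)(9) = 74.2 m/s
Δx = v₀t + ½at² = 31.0·9 + 0.5·4.8·9² = 473 m
Final speed = 74.2 m/s

74.2 m/s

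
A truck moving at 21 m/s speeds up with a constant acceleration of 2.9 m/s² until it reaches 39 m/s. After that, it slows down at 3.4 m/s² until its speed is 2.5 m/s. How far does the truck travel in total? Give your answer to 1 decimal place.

Phase 1 (accelerating): v₀ = 21.0 m/s, a = 2.9 m/s².
v = v₀ + at → t = (39 − 21.0) / 2.9 = 6.21 s
v² = v₀² + 2aΔx → Δx = (39² − 21.0²)/(2·2.9) = 186 m

Phase 2 (decelerating): v₀ = 39.0 m/s, a = -3.4 m/s².
v = v₀ + at → t = (2.5 − 39.0) / -3.4 = 10.7 s
v² = v₀² + 2aΔx → Δx = (2.5² − 39.0²)/(2·-3.4) = 223 m
Total distance = 186 + 223 = 409 m

409.0 m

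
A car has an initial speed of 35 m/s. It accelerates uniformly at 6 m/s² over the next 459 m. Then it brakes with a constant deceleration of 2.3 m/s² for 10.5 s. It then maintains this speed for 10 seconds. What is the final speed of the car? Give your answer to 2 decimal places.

57.90 m/s

Phase 1 (accelerating): v₀ = 35.0 m/s, a = 6 m/s².
v² = v₀² + 2aΔx = 35.0² + 2·6·459 = 6730 → v = 82.1 m/s
t = (v − v₀)/a = (82.1 − 35.0)/6 = 7.84 s

Phase 2 (decelerating): v₀ = 82.1 m/s, a = -2.3 m/s².
v = v₀ + at = 82.1 + (-2.3)(10.5) = 57.9 m/s
Δx = v₀t + ½at² = 82.1·10.5 + 0.5·-2.3·10.5² = 735 m

Phase 3 (constant speed): v₀ = 57.9 m/s, a = 0 m/s².
v = v₀ + at = 57.9 + (0)(10) = 57.9 m/s
Δx = v₀t + ½at² = 57.9·10 + 0.5·0·10² = 579 m
Final speed = 57.9 m/s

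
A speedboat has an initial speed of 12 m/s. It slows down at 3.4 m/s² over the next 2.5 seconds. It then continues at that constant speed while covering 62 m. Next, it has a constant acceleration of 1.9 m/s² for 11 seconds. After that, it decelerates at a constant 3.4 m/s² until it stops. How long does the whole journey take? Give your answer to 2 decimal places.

38.39 s

Phase 1 (decelerating): v₀ = 12.0 m/s, a = -3.4 m/s².
v = v₀ + at = 12.0 + (-3.4)(2.5) = 3.50 m/s
Δx = v₀t + ½at² = 12.0·2.5 + 0.5·-3.4·2.5² = 19.4 m

Phase 2 (constant speed): v₀ = 3.50 m/s, a = 0 m/s².
Constant speed: t = d/v = 62/3.50 = 17.7 s

Phase 3 (accelerating): v₀ = 3.50 m/s, a = 1.9 m/s².
v = v₀ + at = 3.50 + (1.9)(11) = 24.4 m/s
Δx = v₀t + ½at² = 3.50·11 + 0.5·1.9·11² = 153 m

Phase 4 (decelerating): v₀ = 24.4 m/s, a = -3.4 m/s².
v = v₀ + at → t = (0 − 24.4) / -3.4 = 7.18 s
v² = v₀² + 2aΔx → Δx = (0² − 24.4²)/(2·-3.4) = 87.6 m
Total time = 2.50 + 17.7 + 11.0 + 7.18 = 38.4 s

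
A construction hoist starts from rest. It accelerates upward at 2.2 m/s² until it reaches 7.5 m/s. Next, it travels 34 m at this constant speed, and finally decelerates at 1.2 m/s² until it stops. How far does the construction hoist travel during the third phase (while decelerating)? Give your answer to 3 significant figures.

23.4 m

Phase 1 (accelerating): v₀ = 0 m/s, a = 2.2 m/s².
v = v₀ + at → t = (7.5 − 0) / 2.2 = 3.41 s
v² = v₀² + 2aΔx → Δx = (7.5² − 0²)/(2·2.2) = 12.8 m

Phase 2 (constant speed): v₀ = 7.50 m/s, a = 0 m/s².
Constant speed: t = d/v = 34/7.50 = 4.53 s

Phase 3 (decelerating): v₀ = 7.50 m/s, a = -1.2 m/s².
v = v₀ + at → t = (0 − 7.50) / -1.2 = 6.25 s
v² = v₀² + 2aΔx → Δx = (0² − 7.50²)/(2·-1.2) = 23.4 m
Distance in phase 3 = 23.4 m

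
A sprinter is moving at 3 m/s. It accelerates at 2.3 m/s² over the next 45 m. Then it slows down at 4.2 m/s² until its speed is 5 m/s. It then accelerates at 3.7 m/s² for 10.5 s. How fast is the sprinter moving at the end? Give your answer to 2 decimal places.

Phase 1 (accelerating): v₀ = 3.00 m/s, a = 2.3 m/s².
v² = v₀² + 2aΔx = 3.00² + 2·2.3·45 = 216 → v = 14.7 m/s
t = (v − v₀)/a = (14.7 − 3.00)/2.3 = 5.09 s

Phase 2 (decelerating): v₀ = 14.7 m/s, a = -4.2 m/s².
v = v₀ + at → t = (5 − 14.7) / -4.2 = 2.31 s
v² = v₀² + 2aΔx → Δx = (5² − 14.7²)/(2·-4.2) = 22.7 m

Phase 3 (accelerating): v₀ = 5.00 m/s, a = 3.7 m/s².
v = v₀ + at = 5.00 + (3.7)(10.5) = 43.9 m/s
Δx = v₀t + ½at² = 5.00·10.5 + 0.5·3.7·10.5² = 256 m
Final speed = 43.9 m/s

43.85 m/s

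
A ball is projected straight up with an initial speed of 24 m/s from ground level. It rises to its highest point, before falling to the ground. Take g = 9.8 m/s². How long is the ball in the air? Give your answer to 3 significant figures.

4.90 s

Phase 1 (rising): v₀ = 24.0 m/s, a = -9.8 m/s².
v = v₀ + at → t = (0 − 24.0) / -9.8 = 2.45 s
v² = v₀² + 2aΔx → Δx = (0² − 24.0²)/(2·-9.8) = 29.4 m

Phase 2 (falling): v₀ = 0 m/s, a = -9.8 m/s².
Falls 29.4 m from rest: t = √(2·29.4/9.8) = 2.45 s; v = g·t = 24.0 m/s.
Total time = 2.45 + 2.45 = 4.90 s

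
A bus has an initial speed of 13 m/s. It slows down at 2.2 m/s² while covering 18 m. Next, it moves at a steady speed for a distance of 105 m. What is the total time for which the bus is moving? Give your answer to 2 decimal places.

Phase 1 (decelerating): v₀ = 13.0 m/s, a = -2.2 m/s².
v² = v₀² + 2aΔx = 13.0² + 2·-2.2·18 = 89.8 → v = 9.48 m/s
t = (v − v₀)/a = (9.48 − 13.0)/-2.2 = 1.60 s

Phase 2 (constant speed): v₀ = 9.48 m/s, a = 0 m/s².
Constant speed: t = d/v = 105/9.48 = 11.1 s
Total time = 1.60 + 11.1 = 12.7 s

12.68 s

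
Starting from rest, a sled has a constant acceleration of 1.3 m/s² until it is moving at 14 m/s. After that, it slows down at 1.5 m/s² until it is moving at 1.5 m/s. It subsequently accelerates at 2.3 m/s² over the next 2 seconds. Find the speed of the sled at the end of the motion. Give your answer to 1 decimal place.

6.1 m/s

Phase 1 (accelerating): v₀ = 0 m/s, a = 1.3 m/s².
v = v₀ + at → t = (14 − 0) / 1.3 = 10.8 s
v² = v₀² + 2aΔx → Δx = (14² − 0²)/(2·1.3) = 75.4 m

Phase 2 (decelerating): v₀ = 14.0 m/s, a = -1.5 m/s².
v = v₀ + at → t = (1.5 − 14.0) / -1.5 = 8.33 s
v² = v₀² + 2aΔx → Δx = (1.5² − 14.0²)/(2·-1.5) = 64.6 m

Phase 3 (accelerating): v₀ = 1.50 m/s, a = 2.3 m/s².
v = v₀ + at = 1.50 + (2.3)(2) = 6.10 m/s
Δx = v₀t + ½at² = 1.50·2 + 0.5·2.3·2² = 7.60 m
Final speed = 6.10 m/s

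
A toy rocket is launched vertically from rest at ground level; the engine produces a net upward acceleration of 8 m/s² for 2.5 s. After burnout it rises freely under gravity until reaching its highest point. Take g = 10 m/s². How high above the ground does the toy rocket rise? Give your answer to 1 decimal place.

Phase 1 (powered ascent): v₀ = 0 m/s, a = 8 m/s².
v = v₀ + at = 0 + (8)(2.5) = 20.0 m/s
Δx = v₀t + ½at² = 0·2.5 + 0.5·8·2.5² = 25.0 m

Phase 2 (coasting upward): v₀ = 20.0 m/s, a = -10 m/s².
v = v₀ + at → t = (0 − 20.0) / -10 = 2.00 s
v² = v₀² + 2aΔx → Δx = (0² − 20.0²)/(2·-10) = 20.0 m
Maximum height = 25.0 + 20.0 = 45.0 m

45.0 m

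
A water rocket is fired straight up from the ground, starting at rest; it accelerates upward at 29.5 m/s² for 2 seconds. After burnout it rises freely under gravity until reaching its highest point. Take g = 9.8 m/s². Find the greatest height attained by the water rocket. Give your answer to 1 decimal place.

236.6 m

Phase 1 (powered ascent): v₀ = 0 m/s, a = 29.5 m/s².
v = v₀ + at = 0 + (29.5)(2) = 59.0 m/s
Δx = v₀t + ½at² = 0·2 + 0.5·29.5·2² = 59.0 m

Phase 2 (coasting upward): v₀ = 59.0 m/s, a = -9.8 m/s².
v = v₀ + at → t = (0 − 59.0) / -9.8 = 6.02 s
v² = v₀² + 2aΔx → Δx = (0² − 59.0²)/(2·-9.8) = 178 m
Maximum height = 59.0 + 178 = 237 m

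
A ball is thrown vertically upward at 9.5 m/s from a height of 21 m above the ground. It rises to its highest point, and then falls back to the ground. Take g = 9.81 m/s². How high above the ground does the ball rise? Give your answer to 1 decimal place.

25.6 m

Phase 1 (rising): v₀ = 9.50 m/s, a = -9.81 m/s².
v = v₀ + at → t = (0 − 9.50) / -9.81 = 0.968 s
v² = v₀² + 2aΔx → Δx = (0² − 9.50²)/(2·-9.81) = 4.60 m
Maximum height = 21 + 4.60 = 25.6 m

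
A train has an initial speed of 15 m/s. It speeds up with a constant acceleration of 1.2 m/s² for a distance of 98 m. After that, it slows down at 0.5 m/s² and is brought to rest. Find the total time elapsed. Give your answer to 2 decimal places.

Phase 1 (accelerating): v₀ = 15.0 m/s, a = 1.2 m/s².
v² = v₀² + 2aΔx = 15.0² + 2·1.2·98 = 460 → v = 21.5 m/s
t = (v − v₀)/a = (21.5 − 15.0)/1.2 = 5.38 s

Phase 2 (decelerating): v₀ = 21.5 m/s, a = -0.5 m/s².
v = v₀ + at → t = (0 − 21.5) / -0.5 = 42.9 s
v² = v₀² + 2aΔx → Δx = (0² − 21.5²)/(2·-0.5) = 460 m
Total time = 5.38 + 42.9 = 48.3 s

48.28 s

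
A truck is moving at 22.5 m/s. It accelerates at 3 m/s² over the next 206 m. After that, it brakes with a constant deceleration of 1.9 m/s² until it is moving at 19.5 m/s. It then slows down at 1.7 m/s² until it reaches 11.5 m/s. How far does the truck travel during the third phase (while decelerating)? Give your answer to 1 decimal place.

Phase 1 (accelerating): v₀ = 22.5 m/s, a = 3 m/s².
v² = v₀² + 2aΔx = 22.5² + 2·3·206 = 1740 → v = 41.7 m/s
t = (v − v₀)/a = (41.7 − 22.5)/3 = 6.41 s

Phase 2 (decelerating): v₀ = 41.7 m/s, a = -1.9 m/s².
v = v₀ + at → t = (19.5 − 41.7) / -1.9 = 11.7 s
v² = v₀² + 2aΔx → Δx = (19.5² − 41.7²)/(2·-1.9) = 358 m

Phase 3 (decelerating): v₀ = 19.5 m/s, a = -1.7 m/s².
v = v₀ + at → t = (11.5 − 19.5) / -1.7 = 4.71 s
v² = v₀² + 2aΔx → Δx = (11.5² − 19.5²)/(2·-1.7) = 72.9 m
Distance in phase 3 = 72.9 m

72.9 m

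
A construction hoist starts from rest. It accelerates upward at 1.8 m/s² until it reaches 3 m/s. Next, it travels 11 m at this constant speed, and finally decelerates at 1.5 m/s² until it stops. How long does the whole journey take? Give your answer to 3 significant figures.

Phase 1 (accelerating): v₀ = 0 m/s, a = 1.8 m/s².
v = v₀ + at → t = (3 − 0) / 1.8 = 1.67 s
v² = v₀² + 2aΔx → Δx = (3² − 0²)/(2·1.8) = 2.50 m

Phase 2 (constant speed): v₀ = 3.00 m/s, a = 0 m/s².
Constant speed: t = d/v = 11/3.00 = 3.67 s

Phase 3 (decelerating): v₀ = 3.00 m/s, a = -1.5 m/s².
v = v₀ + at → t = (0 − 3.00) / -1.5 = 2.00 s
v² = v₀² + 2aΔx → Δx = (0² − 3.00²)/(2·-1.5) = 3.00 m
Total time = 1.67 + 3.67 + 2.00 = 7.33 s

7.33 s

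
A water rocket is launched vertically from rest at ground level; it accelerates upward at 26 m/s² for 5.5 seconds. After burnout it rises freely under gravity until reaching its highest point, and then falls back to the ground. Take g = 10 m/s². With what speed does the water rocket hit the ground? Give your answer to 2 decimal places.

Phase 1 (powered ascent): v₀ = 0 m/s, a = 26 m/s².
v = v₀ + at = 0 + (26)(5.5) = 143 m/s
Δx = v₀t + ½at² = 0·5.5 + 0.5·26·5.5² = 393 m

Phase 2 (coasting upward): v₀ = 143 m/s, a = -10 m/s².
v = v₀ + at → t = (0 − 143) / -10 = 14.3 s
v² = v₀² + 2aΔx → Δx = (0² − 143²)/(2·-10) = 1020 m

Phase 3 (free fall): v₀ = 0 m/s, a = -10 m/s².
Falls 1420 m from rest: t = √(2·1420/10) = 16.8 s; v = g·t = 168 m/s.
Impact speed = 168 m/s

168.27 m/s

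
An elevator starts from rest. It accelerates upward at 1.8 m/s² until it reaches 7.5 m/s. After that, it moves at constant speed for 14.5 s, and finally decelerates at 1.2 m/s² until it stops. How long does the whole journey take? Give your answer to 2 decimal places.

24.92 s

Phase 1 (accelerating): v₀ = 0 m/s, a = 1.8 m/s².
v = v₀ + at → t = (7.5 − 0) / 1.8 = 4.17 s
v² = v₀² + 2aΔx → Δx = (7.5² − 0²)/(2·1.8) = 15.6 m

Phase 2 (constant speed): v₀ = 7.50 m/s, a = 0 m/s².
v = v₀ + at = 7.50 + (0)(14.5) = 7.50 m/s
Δx = v₀t + ½at² = 7.50·14.5 + 0.5·0·14.5² = 109 m

Phase 3 (decelerating): v₀ = 7.50 m/s, a = -1.2 m/s².
v = v₀ + at → t = (0 − 7.50) / -1.2 = 6.25 s
v² = v₀² + 2aΔx → Δx = (0² − 7.50²)/(2·-1.2) = 23.4 m
Total time = 4.17 + 14.5 + 6.25 = 24.9 s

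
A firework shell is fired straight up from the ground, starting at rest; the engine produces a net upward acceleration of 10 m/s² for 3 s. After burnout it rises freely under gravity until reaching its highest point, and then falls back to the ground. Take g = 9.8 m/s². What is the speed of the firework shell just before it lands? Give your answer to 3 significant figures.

42.2 m/s

Phase 1 (powered ascent): v₀ = 0 m/s, a = 10 m/s².
v = v₀ + at = 0 + (10)(3) = 30.0 m/s
Δx = v₀t + ½at² = 0·3 + 0.5·10·3² = 45.0 m

Phase 2 (coasting upward): v₀ = 30.0 m/s, a = -9.8 m/s².
v = v₀ + at → t = (0 − 30.0) / -9.8 = 3.06 s
v² = v₀² + 2aΔx → Δx = (0² − 30.0²)/(2·-9.8) = 45.9 m

Phase 3 (free fall): v₀ = 0 m/s, a = -9.8 m/s².
Falls 90.9 m from rest: t = √(2·90.9/9.8) = 4.31 s; v = g·t = 42.2 m/s.
Impact speed = 42.2 m/s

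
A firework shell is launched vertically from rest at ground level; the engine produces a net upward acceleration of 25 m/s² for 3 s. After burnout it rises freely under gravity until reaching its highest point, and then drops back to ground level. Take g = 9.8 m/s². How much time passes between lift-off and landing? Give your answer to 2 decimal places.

Phase 1 (powered ascent): v₀ = 0 m/s, a = 25 m/s².
v = v₀ + at = 0 + (25)(3) = 75.0 m/s
Δx = v₀t + ½at² = 0·3 + 0.5·25·3² = 112 m

Phase 2 (coasting upward): v₀ = 75.0 m/s, a = -9.8 m/s².
v = v₀ + at → t = (0 − 75.0) / -9.8 = 7.65 s
v² = v₀² + 2aΔx → Δx = (0² − 75.0²)/(2·-9.8) = 287 m

Phase 3 (free fall): v₀ = 0 m/s, a = -9.8 m/s².
Falls 399 m from rest: t = √(2·399/9.8) = 9.03 s; v = g·t = 88.5 m/s.
Total time = 3.00 + 7.65 + 9.03 = 19.7 s

19.68 s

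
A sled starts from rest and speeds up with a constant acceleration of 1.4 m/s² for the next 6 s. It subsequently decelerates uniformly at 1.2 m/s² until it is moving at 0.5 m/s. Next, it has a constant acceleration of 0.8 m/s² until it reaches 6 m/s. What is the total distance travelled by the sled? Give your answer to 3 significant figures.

76.8 m

Phase 1 (accelerating): v₀ = 0 m/s, a = 1.4 m/s².
v = v₀ + at = 0 + (1.4)(6) = 8.40 m/s
Δx = v₀t + ½at² = 0·6 + 0.5·1.4·6² = 25.2 m

Phase 2 (decelerating): v₀ = 8.40 m/s, a = -1.2 m/s².
v = v₀ + at → t = (0.5 − 8.40) / -1.2 = 6.58 s
v² = v₀² + 2aΔx → Δx = (0.5² − 8.40²)/(2·-1.2) = 29.3 m

Phase 3 (accelerating): v₀ = 0.500 m/s, a = 0.8 m/s².
v = v₀ + at → t = (6 − 0.500) / 0.8 = 6.88 s
v² = v₀² + 2aΔx → Δx = (6² − 0.500²)/(2·0.8) = 22.3 m
Total distance = 25.2 + 29.3 + 22.3 = 76.8 m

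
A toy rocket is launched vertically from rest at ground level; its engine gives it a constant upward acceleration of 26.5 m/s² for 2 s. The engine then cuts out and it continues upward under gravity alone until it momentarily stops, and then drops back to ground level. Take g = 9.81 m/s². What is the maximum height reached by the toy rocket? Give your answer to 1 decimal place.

Phase 1 (powered ascent): v₀ = 0 m/s, a = 26.5 m/s².
v = v₀ + at = 0 + (26.5)(2) = 53.0 m/s
Δx = v₀t + ½at² = 0·2 + 0.5·26.5·2² = 53.0 m

Phase 2 (coasting upward): v₀ = 53.0 m/s, a = -9.81 m/s².
v = v₀ + at → t = (0 − 53.0) / -9.81 = 5.40 s
v² = v₀² + 2aΔx → Δx = (0² − 53.0²)/(2·-9.81) = 143 m
Maximum height = 53.0 + 143 = 196 m

196.2 m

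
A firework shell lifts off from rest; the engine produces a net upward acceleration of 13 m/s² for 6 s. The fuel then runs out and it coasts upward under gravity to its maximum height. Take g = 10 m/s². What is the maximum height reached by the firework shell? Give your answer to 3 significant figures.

538 m

Phase 1 (powered ascent): v₀ = 0 m/s, a = 13 m/s².
v = v₀ + at = 0 + (13)(6) = 78.0 m/s
Δx = v₀t + ½at² = 0·6 + 0.5·13·6² = 234 m

Phase 2 (coasting upward): v₀ = 78.0 m/s, a = -10 m/s².
v = v₀ + at → t = (0 − 78.0) / -10 = 7.80 s
v² = v₀² + 2aΔx → Δx = (0² − 78.0²)/(2·-10) = 304 m
Maximum height = 234 + 304 = 538 m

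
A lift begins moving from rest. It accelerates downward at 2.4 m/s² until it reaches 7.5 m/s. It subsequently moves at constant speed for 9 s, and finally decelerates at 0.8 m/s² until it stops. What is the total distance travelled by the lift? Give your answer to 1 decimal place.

Phase 1 (accelerating): v₀ = 0 m/s, a = 2.4 m/s².
v = v₀ + at → t = (7.5 − 0) / 2.4 = 3.12 s
v² = v₀² + 2aΔx → Δx = (7.5² − 0²)/(2·2.4) = 11.7 m

Phase 2 (constant speed): v₀ = 7.50 m/s, a = 0 m/s².
v = v₀ + at = 7.50 + (0)(9) = 7.50 m/s
Δx = v₀t + ½at² = 7.50·9 + 0.5·0·9² = 67.5 m

Phase 3 (decelerating): v₀ = 7.50 m/s, a = -0.8 m/s².
v = v₀ + at → t = (0 − 7.50) / -0.8 = 9.38 s
v² = v₀² + 2aΔx → Δx = (0² − 7.50²)/(2·-0.8) = 35.2 m
Total distance = 11.7 + 67.5 + 35.2 = 114 m

114.4 m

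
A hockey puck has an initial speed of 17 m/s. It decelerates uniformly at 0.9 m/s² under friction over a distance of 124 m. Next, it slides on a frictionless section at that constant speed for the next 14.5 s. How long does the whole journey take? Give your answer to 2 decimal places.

Phase 1 (decelerating): v₀ = 17.0 m/s, a = -0.9 m/s².
v² = v₀² + 2aΔx = 17.0² + 2·-0.9·124 = 65.8 → v = 8.11 m/s
t = (v − v₀)/a = (8.11 − 17.0)/-0.9 = 9.88 s

Phase 2 (constant speed): v₀ = 8.11 m/s, a = 0 m/s².
v = v₀ + at = 8.11 + (0)(14.5) = 8.11 m/s
Δx = v₀t + ½at² = 8.11·14.5 + 0.5·0·14.5² = 118 m
Total time = 9.88 + 14.5 = 24.4 s

24.38 s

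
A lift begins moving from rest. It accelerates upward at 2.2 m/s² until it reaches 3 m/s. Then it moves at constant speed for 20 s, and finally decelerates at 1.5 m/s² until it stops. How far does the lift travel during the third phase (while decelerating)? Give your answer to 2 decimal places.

Phase 1 (accelerating): v₀ = 0 m/s, a = 2.2 m/s².
v = v₀ + at → t = (3 − 0) / 2.2 = 1.36 s
v² = v₀² + 2aΔx → Δx = (3² − 0²)/(2·2.2) = 2.05 m

Phase 2 (constant speed): v₀ = 3.00 m/s, a = 0 m/s².
v = v₀ + at = 3.00 + (0)(20) = 3.00 m/s
Δx = v₀t + ½at² = 3.00·20 + 0.5·0·20² = 60.0 m

Phase 3 (decelerating): v₀ = 3.00 m/s, a = -1.5 m/s².
v = v₀ + at → t = (0 − 3.00) / -1.5 = 2.00 s
v² = v₀² + 2aΔx → Δx = (0² − 3.00²)/(2·-1.5) = 3.00 m
Distance in phase 3 = 3.00 m

3.00 m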